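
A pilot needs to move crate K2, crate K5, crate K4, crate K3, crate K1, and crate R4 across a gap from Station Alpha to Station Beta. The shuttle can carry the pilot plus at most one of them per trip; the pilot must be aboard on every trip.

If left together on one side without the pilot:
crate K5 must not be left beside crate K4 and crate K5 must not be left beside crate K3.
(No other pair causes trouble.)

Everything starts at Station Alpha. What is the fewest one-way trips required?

13

Counting alone: the pilot can take at most 1 across per trip to Station Beta, so moving all 6 needs at least 6 loaded trips out, with a return between consecutive ones — at least 11 crossings.
The safety rule pushes this higher. Following every safe sequence of crossings, the most of the 6 that can be at Station Beta as the shuttle arrives there on crossing 11 is 5 — never all 6.
So no plan with fewer than 13 crossings exists, and this one achieves 13:
1. Pilot goes to Station Beta with crate K5.  [Station Alpha: crate K1, crate K2, crate K3, crate K4, crate R4 | Station Beta: crate K5]
2. Pilot goes back to Station Alpha alone.  [Station Alpha: crate K1, crate K2, crate K3, crate K4, crate R4 | Station Beta: crate K5]
3. Pilot goes to Station Beta with crate K2.  [Station Alpha: crate K1, crate K3, crate K4, crate R4 | Station Beta: crate K2, crate K5]
4. Pilot goes back to Station Alpha alone.  [Station Alpha: crate K1, crate K3, crate K4, crate R4 | Station Beta: crate K2, crate K5]
5. Pilot goes to Station Beta with crate K4.  [Station Alpha: crate K1, crate K3, crate R4 | Station Beta: crate K2, crate K4, crate K5]
6. Pilot goes back to Station Alpha with crate K5.  [Station Alpha: crate K1, crate K3, crate K5, crate R4 | Station Beta: crate K2, crate K4]
7. Pilot goes to Station Beta with crate K3.  [Station Alpha: crate K1, crate K5, crate R4 | Station Beta: crate K2, crate K3, crate K4]
8. Pilot goes back to Station Alpha alone.  [Station Alpha: crate K1, crate K5, crate R4 | Station Beta: crate K2, crate K3, crate K4]
9. Pilot goes to Station Beta with crate K1.  [Station Alpha: crate K5, crate R4 | Station Beta: crate K1, crate K2, crate K3, crate K4]
10. Pilot goes back to Station Alpha alone.  [Station Alpha: crate K5, crate R4 | Station Beta: crate K1, crate K2, crate K3, crate K4]
11. Pilot goes to Station Beta with crate R4.  [Station Alpha: crate K5 | Station Beta: crate K1, crate K2, crate K3, crate K4, crate R4]
12. Pilot goes back to Station Alpha alone.  [Station Alpha: crate K5 | Station Beta: crate K1, crate K2, crate K3, crate K4, crate R4]
13. Pilot goes to Station Beta with crate K5.  [Station Alpha: — | Station Beta: crate K1, crate K2, crate K3, crate K4, crate K5, crate R4]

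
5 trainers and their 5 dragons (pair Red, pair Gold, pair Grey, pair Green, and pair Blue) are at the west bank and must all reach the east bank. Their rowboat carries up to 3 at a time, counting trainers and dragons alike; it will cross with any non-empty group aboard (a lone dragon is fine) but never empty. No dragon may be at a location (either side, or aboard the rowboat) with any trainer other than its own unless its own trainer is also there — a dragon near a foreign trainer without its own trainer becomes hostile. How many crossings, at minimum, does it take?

Counting alone: each trip to the east bank takes at most 3 across and each return brings at least 1 back, so after t trips out (and t−1 returns) at most 3t − (t−1) of the 10 are across; that first reaches 10 at t = 5, so at least 9 crossings are needed.
The safety rule pushes this higher. Following every safe sequence of crossings, the most of the 10 that can be at the east bank as the rowboat arrives there on crossing 9 is 9 — never all 10.
So no plan with fewer than 11 crossings exists, and this one achieves 11:
1. dragon Red and trainer Red cross → the east bank.
2. trainer Red crosses ← the west bank.
3. dragon Gold, dragon Green, and dragon Grey cross → the east bank.
4. dragon Red crosses ← the west bank.
5. trainer Gold, trainer Green, and trainer Grey cross → the east bank.
6. dragon Gold and trainer Gold cross ← the west bank.
7. trainer Blue, trainer Gold, and trainer Red cross → the east bank.
8. dragon Grey crosses ← the west bank.
9. dragon Gold and dragon Red cross → the east bank.
10. dragon Red crosses ← the west bank.
11. dragon Blue, dragon Grey, and dragon Red cross → the east bank.

11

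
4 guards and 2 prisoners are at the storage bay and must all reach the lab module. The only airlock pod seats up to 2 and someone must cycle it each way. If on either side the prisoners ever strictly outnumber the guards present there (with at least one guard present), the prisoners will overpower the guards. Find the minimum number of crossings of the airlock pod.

Counting alone: each trip to the lab module takes at most 2 across and each return brings at least 1 back, so after t trips out (and t−1 returns) at most 2t − (t−1) of the 6 are across; that first reaches 6 at t = 5, so at least 9 crossings are needed.
The plan below uses exactly 9 crossings, so it is optimal:
1. 2 prisoners → the lab module.  (the storage bay: 4G 0P; the lab module: 0G 2P)
2. 1 prisoner ← the storage bay.  (the storage bay: 4G 1P; the lab module: 0G 1P)
3. 2 guards → the lab module.  (the storage bay: 2G 1P; the lab module: 2G 1P)
4. 1 prisoner ← the storage bay.  (the storage bay: 2G 2P; the lab module: 2G 0P)
5. 2 prisoners → the lab module.  (the storage bay: 2G 0P; the lab module: 2G 2P)
6. 1 prisoner ← the storage bay.  (the storage bay: 2G 1P; the lab module: 2G 1P)
7. 1 guard and 1 prisoner → the lab module.  (the storage bay: 1G 0P; the lab module: 3G 2P)
8. 1 prisoner ← the storage bay.  (the storage bay: 1G 1P; the lab module: 3G 1P)
9. 1 guard and 1 prisoner → the lab module.  (the storage bay: 0G 0P; the lab module: 4G 2P)

9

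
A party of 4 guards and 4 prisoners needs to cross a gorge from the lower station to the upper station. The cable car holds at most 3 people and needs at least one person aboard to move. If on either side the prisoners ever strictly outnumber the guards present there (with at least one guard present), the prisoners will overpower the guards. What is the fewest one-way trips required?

Counting alone: each trip to the upper station takes at most 3 across and each return brings at least 1 back, so after t trips out (and t−1 returns) at most 3t − (t−1) of the 8 are across; that first reaches 8 at t = 4, so at least 7 crossings are needed.
The safety rule pushes this higher. Following every safe sequence of crossings, the most of the 8 that can be at the upper station as the cable car arrives there on crossing 7 is 7 — never all 8.
So no plan with fewer than 9 crossings exists, and this one achieves 9:
1. 2 prisoners → the upper station.  (the lower station: 4G 2P; the upper station: 0G 2P)
2. 1 prisoner ← the lower station.  (the lower station: 4G 3P; the upper station: 0G 1P)
3. 3 prisoners → the upper station.  (the lower station: 4G 0P; the upper station: 0G 4P)
4. 1 prisoner ← the lower station.  (the lower station: 4G 1P; the upper station: 0G 3P)
5. 3 guards → the upper station.  (the lower station: 1G 1P; the upper station: 3G 3P)
6. 1 guard and 1 prisoner ← the lower station.  (the lower station: 2G 2P; the upper station: 2G 2P)
7. 2 guards → the upper station.  (the lower station: 0G 2P; the upper station: 4G 2P)
8. 1 prisoner ← the lower station.  (the lower station: 0G 3P; the upper station: 4G 1P)
9. 3 prisoners → the upper station.  (the lower station: 0G 0P; the upper station: 4G 4P)

9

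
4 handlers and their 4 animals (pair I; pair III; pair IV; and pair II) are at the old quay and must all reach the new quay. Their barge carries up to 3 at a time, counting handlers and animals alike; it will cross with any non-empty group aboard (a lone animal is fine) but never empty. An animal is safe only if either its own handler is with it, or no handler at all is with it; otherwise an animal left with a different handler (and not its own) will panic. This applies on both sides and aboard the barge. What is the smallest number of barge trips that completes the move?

Counting alone: each trip to the new quay takes at most 3 across and each return brings at least 1 back, so after t trips out (and t−1 returns) at most 3t − (t−1) of the 8 are across; that first reaches 8 at t = 4, so at least 7 crossings are needed.
The safety rule pushes this higher. Following every safe sequence of crossings, the most of the 8 that can be at the new quay as the barge arrives there on crossing 7 is 7 — never all 8.
So no plan with fewer than 9 crossings exists, and this one achieves 9:
1. animal I and handler I cross → the new quay.
2. handler I crosses ← the old quay.
3. animal III, handler I, and handler III cross → the new quay.
4. animal I and handler I cross ← the old quay.
5. handler I, handler II, and handler IV cross → the new quay.
6. animal III crosses ← the old quay.
7. animal I and animal III cross → the new quay.
8. animal I crosses ← the old quay.
9. animal I, animal II, and animal IV cross → the new quay.

9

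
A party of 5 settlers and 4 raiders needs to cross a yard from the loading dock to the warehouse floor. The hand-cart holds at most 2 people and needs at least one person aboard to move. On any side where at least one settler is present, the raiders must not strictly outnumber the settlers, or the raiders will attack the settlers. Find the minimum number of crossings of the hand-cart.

15

Counting alone: each trip to the warehouse floor takes at most 2 across and each return brings at least 1 back, so after t trips out (and t−1 returns) at most 2t − (t−1) of the 9 are across; that first reaches 9 at t = 8, so at least 15 crossings are needed.
The plan below uses exactly 15 crossings, so it is optimal:
1. 2 raiders → the warehouse floor.  (the loading dock: 5S 2R; the warehouse floor: 0S 2R)
2. 1 raider ← the loading dock.  (the loading dock: 5S 3R; the warehouse floor: 0S 1R)
3. 2 raiders → the warehouse floor.  (the loading dock: 5S 1R; the warehouse floor: 0S 3R)
4. 1 raider ← the loading dock.  (the loading dock: 5S 2R; the warehouse floor: 0S 2R)
5. 2 settlers → the warehouse floor.  (the loading dock: 3S 2R; the warehouse floor: 2S 2R)
6. 1 raider ← the loading dock.  (the loading dock: 3S 3R; the warehouse floor: 2S 1R)
7. 1 settler and 1 raider → the warehouse floor.  (the loading dock: 2S 2R; the warehouse floor: 3S 2R)
8. 1 settler ← the loading dock.  (the loading dock: 3S 2R; the warehouse floor: 2S 2R)
9. 1 settler and 1 raider → the warehouse floor.  (the loading dock: 2S 1R; the warehouse floor: 3S 3R)
10. 1 raider ← the loading dock.  (the loading dock: 2S 2R; the warehouse floor: 3S 2R)
11. 1 settler and 1 raider → the warehouse floor.  (the loading dock: 1S 1R; the warehouse floor: 4S 3R)
12. 1 settler ← the loading dock.  (the loading dock: 2S 1R; the warehouse floor: 3S 3R)
13. 1 settler and 1 raider → the warehouse floor.  (the loading dock: 1S 0R; the warehouse floor: 4S 4R)
14. 1 raider ← the loading dock.  (the loading dock: 1S 1R; the warehouse floor: 4S 3R)
15. 1 settler and 1 raider → the warehouse floor.  (the loading dock: 0S 0R; the warehouse floor: 5S 4R)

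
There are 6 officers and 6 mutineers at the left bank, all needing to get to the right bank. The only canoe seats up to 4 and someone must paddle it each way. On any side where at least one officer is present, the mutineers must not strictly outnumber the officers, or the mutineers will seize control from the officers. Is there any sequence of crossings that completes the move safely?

1. 2 mutineers → the right bank.  (the left bank: 6O 4M; the right bank: 0O 2M)
2. 1 mutineer ← the left bank.  (the left bank: 6O 5M; the right bank: 0O 1M)
3. 4 mutineers → the right bank.  (the left bank: 6O 1M; the right bank: 0O 5M)
4. 1 mutineer ← the left bank.  (the left bank: 6O 2M; the right bank: 0O 4M)
5. 4 officers → the right bank.  (the left bank: 2O 2M; the right bank: 4O 4M)
6. 1 officer and 1 mutineer ← the left bank.  (the left bank: 3O 3M; the right bank: 3O 3M)
7. 2 officers and 2 mutineers → the right bank.  (the left bank: 1O 1M; the right bank: 5O 5M)
8. 1 officer and 1 mutineer ← the left bank.  (the left bank: 2O 2M; the right bank: 4O 4M)
9. 2 officers and 2 mutineers → the right bank.  (the left bank: 0O 0M; the right bank: 6O 6M)

Yes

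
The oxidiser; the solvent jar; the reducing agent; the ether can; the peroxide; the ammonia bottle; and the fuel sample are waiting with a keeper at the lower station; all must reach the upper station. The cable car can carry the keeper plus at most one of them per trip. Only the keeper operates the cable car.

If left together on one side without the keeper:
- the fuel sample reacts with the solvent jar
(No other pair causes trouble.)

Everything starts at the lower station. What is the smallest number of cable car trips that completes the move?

13

Counting alone: the keeper can take at most 1 across per trip to the upper station, so moving all 7 needs at least 7 loaded trips out, with a return between consecutive ones — at least 13 crossings.
The plan below uses exactly 13 crossings, so it is optimal:
1. Keeper goes to the upper station with the solvent jar.  [the lower station: the ammonia bottle, the ether can, the fuel sample, the oxidiser, the peroxide, the reducing agent | the upper station: the solvent jar]
2. Keeper goes back to the lower station alone.  [the lower station: the ammonia bottle, the ether can, the fuel sample, the oxidiser, the peroxide, the reducing agent | the upper station: the solvent jar]
3. Keeper goes to the upper station with the oxidiser.  [the lower station: the ammonia bottle, the ether can, the fuel sample, the peroxide, the reducing agent | the upper station: the oxidiser, the solvent jar]
4. Keeper goes back to the lower station alone.  [the lower station: the ammonia bottle, the ether can, the fuel sample, the peroxide, the reducing agent | the upper station: the oxidiser, the solvent jar]
5. Keeper goes to the upper station with the reducing agent.  [the lower station: the ammonia bottle, the ether can, the fuel sample, the peroxide | the upper station: the oxidiser, the reducing agent, the solvent jar]
6. Keeper goes back to the lower station alone.  [the lower station: the ammonia bottle, the ether can, the fuel sample, the peroxide | the upper station: the oxidiser, the reducing agent, the solvent jar]
7. Keeper goes to the upper station with the ether can.  [the lower station: the ammonia bottle, the fuel sample, the peroxide | the upper station: the ether can, the oxidiser, the reducing agent, the solvent jar]
8. Keeper goes back to the lower station alone.  [the lower station: the ammonia bottle, the fuel sample, the peroxide | the upper station: the ether can, the oxidiser, the reducing agent, the solvent jar]
9. Keeper goes to the upper station with the peroxide.  [the lower station: the ammonia bottle, the fuel sample | the upper station: the ether can, the oxidiser, the peroxide, the reducing agent, the solvent jar]
10. Keeper goes back to the lower station alone.  [the lower station: the ammonia bottle, the fuel sample | the upper station: the ether can, the oxidiser, the peroxide, the reducing agent, the solvent jar]
11. Keeper goes to the upper station with the ammonia bottle.  [the lower station: the fuel sample | the upper station: the ammonia bottle, the ether can, the oxidiser, the peroxide, the reducing agent, the solvent jar]
12. Keeper goes back to the lower station alone.  [the lower station: the fuel sample | the upper station: the ammonia bottle, the ether can, the oxidiser, the peroxide, the reducing agent, the solvent jar]
13. Keeper goes to the upper station with the fuel sample.  [the lower station: — | the upper station: the ammonia bottle, the ether can, the fuel sample, the oxidiser, the peroxide, the reducing agent, the solvent jar]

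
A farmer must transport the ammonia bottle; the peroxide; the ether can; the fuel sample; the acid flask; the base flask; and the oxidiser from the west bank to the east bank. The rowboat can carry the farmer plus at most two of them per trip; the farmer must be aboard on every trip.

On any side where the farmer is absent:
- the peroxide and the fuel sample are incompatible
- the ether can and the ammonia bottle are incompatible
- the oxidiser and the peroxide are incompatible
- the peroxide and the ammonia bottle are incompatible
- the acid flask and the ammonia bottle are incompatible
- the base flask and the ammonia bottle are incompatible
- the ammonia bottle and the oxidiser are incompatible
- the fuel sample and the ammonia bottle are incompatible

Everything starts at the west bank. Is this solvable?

Yes

1. Farmer goes to the east bank with the ammonia bottle and the peroxide.
2. Farmer goes back to the west bank with the ammonia bottle.
3. Farmer goes to the east bank with the ammonia bottle and the ether can.
4. Farmer goes back to the west bank with the ammonia bottle.
5. Farmer goes to the east bank with the acid flask and the ammonia bottle.
6. Farmer goes back to the west bank with the ammonia bottle.
7. Farmer goes to the east bank with the ammonia bottle and the base flask.
8. Farmer goes back to the west bank with the ammonia bottle.
9. Farmer goes to the east bank with the fuel sample and the oxidiser.
10. Farmer goes back to the west bank with the peroxide.
11. Farmer goes to the east bank with the ammonia bottle and the peroxide.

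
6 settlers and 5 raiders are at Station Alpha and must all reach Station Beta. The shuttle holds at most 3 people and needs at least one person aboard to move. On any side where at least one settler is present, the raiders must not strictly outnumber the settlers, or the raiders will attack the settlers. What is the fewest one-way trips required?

9

Counting alone: each trip to Station Beta takes at most 3 across and each return brings at least 1 back, so after t trips out (and t−1 returns) at most 3t − (t−1) of the 11 are across; that first reaches 11 at t = 5, so at least 9 crossings are needed.
The plan below uses exactly 9 crossings, so it is optimal:
1. 3 raiders → Station Beta.  (Station Alpha: 6S 2R; Station Beta: 0S 3R)
2. 1 raider ← Station Alpha.  (Station Alpha: 6S 3R; Station Beta: 0S 2R)
3. 3 settlers → Station Beta.  (Station Alpha: 3S 3R; Station Beta: 3S 2R)
4. 1 settler ← Station Alpha.  (Station Alpha: 4S 3R; Station Beta: 2S 2R)
5. 2 settlers and 1 raider → Station Beta.  (Station Alpha: 2S 2R; Station Beta: 4S 3R)
6. 1 settler ← Station Alpha.  (Station Alpha: 3S 2R; Station Beta: 3S 3R)
7. 2 settlers and 1 raider → Station Beta.  (Station Alpha: 1S 1R; Station Beta: 5S 4R)
8. 1 settler ← Station Alpha.  (Station Alpha: 2S 1R; Station Beta: 4S 4R)
9. 2 settlers and 1 raider → Station Beta.  (Station Alpha: 0S 0R; Station Beta: 6S 5R)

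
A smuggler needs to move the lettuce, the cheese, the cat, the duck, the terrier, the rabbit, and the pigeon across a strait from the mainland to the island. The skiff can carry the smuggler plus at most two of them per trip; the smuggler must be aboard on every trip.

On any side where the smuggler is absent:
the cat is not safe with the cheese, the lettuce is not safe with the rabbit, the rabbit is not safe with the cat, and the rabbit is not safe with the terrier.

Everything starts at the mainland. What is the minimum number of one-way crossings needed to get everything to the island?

Counting alone: the smuggler can take at most 2 across per trip to the island, so moving all 7 needs at least 4 loaded trips out, with a return between consecutive ones — at least 7 crossings.
The plan below uses exactly 7 crossings, so it is optimal:
1. Smuggler goes to the island with the cheese and the rabbit.
2. Smuggler goes back to the mainland alone.
3. Smuggler goes to the island with the duck and the pigeon.
4. Smuggler goes back to the mainland alone.
5. Smuggler goes to the island with the lettuce and the terrier.
6. Smuggler goes back to the mainland with the rabbit.
7. Smuggler goes to the island with the cat and the rabbit.

7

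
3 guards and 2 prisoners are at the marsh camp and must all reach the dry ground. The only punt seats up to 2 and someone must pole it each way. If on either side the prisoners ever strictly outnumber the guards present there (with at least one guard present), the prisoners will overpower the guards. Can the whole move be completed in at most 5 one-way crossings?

Counting alone: each trip to the dry ground takes at most 2 across and each return brings at least 1 back, so after t trips out (and t−1 returns) at most 2t − (t−1) of the 5 are across; that first reaches 5 at t = 4, so at least 7 crossings are needed.
Since 5 < 7, 5 crossings cannot be enough. (The shortest complete plan in fact takes 7:)
1. 2 prisoners → the dry ground.  (the marsh camp: 3G 0P; the dry ground: 0G 2P)
2. 1 prisoner ← the marsh camp.  (the marsh camp: 3G 1P; the dry ground: 0G 1P)
3. 2 guards → the dry ground.  (the marsh camp: 1G 1P; the dry ground: 2G 1P)
4. 1 guard ← the marsh camp.  (the marsh camp: 2G 1P; the dry ground: 1G 1P)
5. 1 guard and 1 prisoner → the dry ground.  (the marsh camp: 1G 0P; the dry ground: 2G 2P)
6. 1 prisoner ← the marsh camp.  (the marsh camp: 1G 1P; the dry ground: 2G 1P)
7. 1 guard and 1 prisoner → the dry ground.  (the marsh camp: 0G 0P; the dry ground: 3G 2P)

No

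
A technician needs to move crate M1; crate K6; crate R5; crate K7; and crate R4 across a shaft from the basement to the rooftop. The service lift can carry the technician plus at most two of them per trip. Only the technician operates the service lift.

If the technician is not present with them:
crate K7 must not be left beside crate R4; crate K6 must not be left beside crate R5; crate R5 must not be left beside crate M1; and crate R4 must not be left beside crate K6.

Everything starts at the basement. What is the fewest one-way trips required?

7

Counting alone: the technician can take at most 2 across per trip to the rooftop, so moving all 5 needs at least 3 loaded trips out, with a return between consecutive ones — at least 5 crossings.
The safety rule pushes this higher. Following every safe sequence of crossings, the most of the 5 that can be at the rooftop as the service lift arrives there on crossing 5 is 4 — never all 5.
So no plan with fewer than 7 crossings exists, and this one achieves 7:
1. Technician goes to the rooftop with crate R4 and crate R5.  [the basement: crate K6, crate K7, crate M1 | the rooftop: crate R4, crate R5]
2. Technician goes back to the basement alone.  [the basement: crate K6, crate K7, crate M1 | the rooftop: crate R4, crate R5]
3. Technician goes to the rooftop with crate M1.  [the basement: crate K6, crate K7 | the rooftop: crate M1, crate R4, crate R5]
4. Technician goes back to the basement with crate R5.  [the basement: crate K6, crate K7, crate R5 | the rooftop: crate M1, crate R4]
5. Technician goes to the rooftop with crate K6 and crate K7.  [the basement: crate R5 | the rooftop: crate K6, crate K7, crate M1, crate R4]
6. Technician goes back to the basement with crate R4.  [the basement: crate R4, crate R5 | the rooftop: crate K6, crate K7, crate M1]
7. Technician goes to the rooftop with crate R4 and crate R5.  [the basement: — | the rooftop: crate K6, crate K7, crate M1, crate R4, crate R5]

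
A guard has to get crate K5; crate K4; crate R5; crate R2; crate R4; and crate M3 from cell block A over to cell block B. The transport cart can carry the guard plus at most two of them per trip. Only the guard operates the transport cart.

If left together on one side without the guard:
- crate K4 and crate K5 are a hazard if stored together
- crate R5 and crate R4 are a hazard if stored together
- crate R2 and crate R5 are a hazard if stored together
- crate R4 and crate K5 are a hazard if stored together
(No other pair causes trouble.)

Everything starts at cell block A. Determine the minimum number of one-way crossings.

7

Counting alone: the guard can take at most 2 across per trip to cell block B, so moving all 6 needs at least 3 loaded trips out, with a return between consecutive ones — at least 5 crossings.
The safety rule pushes this higher. Following every safe sequence of crossings, the most of the 6 that can be at cell block B as the transport cart arrives there on crossing 5 is 5 — never all 6.
So no plan with fewer than 7 crossings exists, and this one achieves 7:
1. Guard goes to cell block B with crate K5 and crate R5.  [cell block A: crate K4, crate M3, crate R2, crate R4 | cell block B: crate K5, crate R5]
2. Guard goes back to cell block A alone.  [cell block A: crate K4, crate M3, crate R2, crate R4 | cell block B: crate K5, crate R5]
3. Guard goes to cell block B with crate K4 and crate R2.  [cell block A: crate M3, crate R4 | cell block B: crate K4, crate K5, crate R2, crate R5]
4. Guard goes back to cell block A with crate K5 and crate R5.  [cell block A: crate K5, crate M3, crate R4, crate R5 | cell block B: crate K4, crate R2]
5. Guard goes to cell block B with crate M3 and crate R4.  [cell block A: crate K5, crate R5 | cell block B: crate K4, crate M3, crate R2, crate R4]
6. Guard goes back to cell block A alone.  [cell block A: crate K5, crate R5 | cell block B: crate K4, crate M3, crate R2, crate R4]
7. Guard goes to cell block B with crate K5 and crate R5.  [cell block A: — | cell block B: crate K4, crate K5, crate M3, crate R2, crate R4, crate R5]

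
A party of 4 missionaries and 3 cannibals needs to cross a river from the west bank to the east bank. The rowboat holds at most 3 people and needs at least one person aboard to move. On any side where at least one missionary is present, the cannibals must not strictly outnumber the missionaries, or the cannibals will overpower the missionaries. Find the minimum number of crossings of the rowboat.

Counting alone: each trip to the east bank takes at most 3 across and each return brings at least 1 back, so after t trips out (and t−1 returns) at most 3t − (t−1) of the 7 are across; that first reaches 7 at t = 3, so at least 5 crossings are needed.
The plan below uses exactly 5 crossings, so it is optimal:
1. 3 cannibals → the east bank.  (the west bank: 4M 0C; the east bank: 0M 3C)
2. 1 cannibal ← the west bank.  (the west bank: 4M 1C; the east bank: 0M 2C)
3. 3 missionaries → the east bank.  (the west bank: 1M 1C; the east bank: 3M 2C)
4. 1 missionary ← the west bank.  (the west bank: 2M 1C; the east bank: 2M 2C)
5. 2 missionaries and 1 cannibal → the east bank.  (the west bank: 0M 0C; the east bank: 4M 3C)

5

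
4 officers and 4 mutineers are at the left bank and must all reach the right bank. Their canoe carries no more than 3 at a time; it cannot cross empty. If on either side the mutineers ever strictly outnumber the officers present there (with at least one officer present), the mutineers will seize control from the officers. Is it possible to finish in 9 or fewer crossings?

Yes

Yes — this plan uses 9 crossings (≤ 9):
1. 2 mutineers → the right bank.  (the left bank: 4O 2M; the right bank: 0O 2M)
2. 1 mutineer ← the left bank.  (the left bank: 4O 3M; the right bank: 0O 1M)
3. 3 mutineers → the right bank.  (the left bank: 4O 0M; the right bank: 0O 4M)
4. 1 mutineer ← the left bank.  (the left bank: 4O 1M; the right bank: 0O 3M)
5. 3 officers → the right bank.  (the left bank: 1O 1M; the right bank: 3O 3M)
6. 1 officer and 1 mutineer ← the left bank.  (the left bank: 2O 2M; the right bank: 2O 2M)
7. 2 officers → the right bank.  (the left bank: 0O 2M; the right bank: 4O 2M)
8. 1 mutineer ← the left bank.  (the left bank: 0O 3M; the right bank: 4O 1M)
9. 3 mutineers → the right bank.  (the left bank: 0O 0M; the right bank: 4O 4M)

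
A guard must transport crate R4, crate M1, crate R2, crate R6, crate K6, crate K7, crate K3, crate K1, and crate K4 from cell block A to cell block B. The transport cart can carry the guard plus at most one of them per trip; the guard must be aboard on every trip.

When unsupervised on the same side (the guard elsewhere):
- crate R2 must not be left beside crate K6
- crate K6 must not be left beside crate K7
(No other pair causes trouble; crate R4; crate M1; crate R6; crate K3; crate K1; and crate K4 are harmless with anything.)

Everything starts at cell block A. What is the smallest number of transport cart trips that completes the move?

Counting alone: the guard can take at most 1 across per trip to cell block B, so moving all 9 needs at least 9 loaded trips out, with a return between consecutive ones — at least 17 crossings.
The safety rule pushes this higher. Following every safe sequence of crossings, the most of the 9 that can be at cell block B as the transport cart arrives there on crossing 17 is 8 — never all 9.
So no plan with fewer than 19 crossings exists, and this one achieves 19:
1. Guard goes to cell block B with crate K6.  [cell block A: crate K1, crate K3, crate K4, crate K7, crate M1, crate R2, crate R4, crate R6 | cell block B: crate K6]
2. Guard goes back to cell block A alone.  [cell block A: crate K1, crate K3, crate K4, crate K7, crate M1, crate R2, crate R4, crate R6 | cell block B: crate K6]
3. Guard goes to cell block B with crate R4.  [cell block A: crate K1, crate K3, crate K4, crate K7, crate M1, crate R2, crate R6 | cell block B: crate K6, crate R4]
4. Guard goes back to cell block A alone.  [cell block A: crate K1, crate K3, crate K4, crate K7, crate M1, crate R2, crate R6 | cell block B: crate K6, crate R4]
5. Guard goes to cell block B with crate M1.  [cell block A: crate K1, crate K3, crate K4, crate K7, crate R2, crate R6 | cell block B: crate K6, crate M1, crate R4]
6. Guard goes back to cell block A alone.  [cell block A: crate K1, crate K3, crate K4, crate K7, crate R2, crate R6 | cell block B: crate K6, crate M1, crate R4]
7. Guard goes to cell block B with crate R2.  [cell block A: crate K1, crate K3, crate K4, crate K7, crate R6 | cell block B: crate K6, crate M1, crate R2, crate R4]
8. Guard goes back to cell block A with crate K6.  [cell block A: crate K1, crate K3, crate K4, crate K6, crate K7, crate R6 | cell block B: crate M1, crate R2, crate R4]
9. Guard goes to cell block B with crate K7.  [cell block A: crate K1, crate K3, crate K4, crate K6, crate R6 | cell block B: crate K7, crate M1, crate R2, crate R4]
10. Guard goes back to cell block A alone.  [cell block A: crate K1, crate K3, crate K4, crate K6, crate R6 | cell block B: crate K7, crate M1, crate R2, crate R4]
11. Guard goes to cell block B with crate R6.  [cell block A: crate K1, crate K3, crate K4, crate K6 | cell block B: crate K7, crate M1, crate R2, crate R4, crate R6]
12. Guard goes back to cell block A alone.  [cell block A: crate K1, crate K3, crate K4, crate K6 | cell block B: crate K7, crate M1, crate R2, crate R4, crate R6]
13. Guard goes to cell block B with crate K3.  [cell block A: crate K1, crate K4, crate K6 | cell block B: crate K3, crate K7, crate M1, crate R2, crate R4, crate R6]
14. Guard goes back to cell block A alone.  [cell block A: crate K1, crate K4, crate K6 | cell block B: crate K3, crate K7, crate M1, crate R2, crate R4, crate R6]
15. Guard goes to cell block B with crate K1.  [cell block A: crate K4, crate K6 | cell block B: crate K1, crate K3, crate K7, crate M1, crate R2, crate R4, crate R6]
16. Guard goes back to cell block A alone.  [cell block A: crate K4, crate K6 | cell block B: crate K1, crate K3, crate K7, crate M1, crate R2, crate R4, crate R6]
17. Guard goes to cell block B with crate K4.  [cell block A: crate K6 | cell block B: crate K1, crate K3, crate K4, crate K7, crate M1, crate R2, crate R4, crate R6]
18. Guard goes back to cell block A alone.  [cell block A: crate K6 | cell block B: crate K1, crate K3, crate K4, crate K7, crate M1, crate R2, crate R4, crate R6]
19. Guard goes to cell block B with crate K6.  [cell block A: — | cell block B: crate K1, crate K3, crate K4, crate K6, crate K7, crate M1, crate R2, crate R4, crate R6]

19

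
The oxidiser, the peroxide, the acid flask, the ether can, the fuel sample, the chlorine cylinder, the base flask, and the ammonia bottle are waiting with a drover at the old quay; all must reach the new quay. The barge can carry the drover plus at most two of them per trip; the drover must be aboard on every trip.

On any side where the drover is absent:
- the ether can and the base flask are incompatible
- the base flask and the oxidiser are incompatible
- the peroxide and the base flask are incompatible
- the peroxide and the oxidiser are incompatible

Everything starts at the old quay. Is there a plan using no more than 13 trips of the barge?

Yes — this plan uses 13 crossings (≤ 13):
1. Drover goes to the new quay with the base flask and the oxidiser.
2. Drover goes back to the old quay with the oxidiser.
3. Drover goes to the new quay with the acid flask and the oxidiser.
4. Drover goes back to the old quay with the oxidiser.
5. Drover goes to the new quay with the ether can and the oxidiser.
6. Drover goes back to the old quay with the base flask.
7. Drover goes to the new quay with the fuel sample and the peroxide.
8. Drover goes back to the old quay with the oxidiser.
9. Drover goes to the new quay with the chlorine cylinder and the oxidiser.
10. Drover goes back to the old quay with the oxidiser.
11. Drover goes to the new quay with the ammonia bottle and the oxidiser.
12. Drover goes back to the old quay with the oxidiser.
13. Drover goes to the new quay with the base flask and the oxidiser.

Yes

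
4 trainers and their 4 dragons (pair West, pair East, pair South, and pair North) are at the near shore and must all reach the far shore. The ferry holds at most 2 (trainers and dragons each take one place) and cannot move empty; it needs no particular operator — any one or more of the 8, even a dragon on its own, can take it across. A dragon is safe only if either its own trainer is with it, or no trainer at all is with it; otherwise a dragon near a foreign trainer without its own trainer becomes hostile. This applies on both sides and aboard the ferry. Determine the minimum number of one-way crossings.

impossible

Following every safe sequence of crossings from the start, the most of the 8 that can be at the far shore as the ferry arrives there on crossings 1, 3, 5 is 2, 3, 4 respectively; the best ever achieved is 4 of 8.
From crossing 7 on, no configuration arises that was not already reachable earlier: only 44 distinct safe configurations (who is on which side, and where the ferry is) can ever be reached, none of them has everyone across, and every continuation just revisits them. So no valid plan exists.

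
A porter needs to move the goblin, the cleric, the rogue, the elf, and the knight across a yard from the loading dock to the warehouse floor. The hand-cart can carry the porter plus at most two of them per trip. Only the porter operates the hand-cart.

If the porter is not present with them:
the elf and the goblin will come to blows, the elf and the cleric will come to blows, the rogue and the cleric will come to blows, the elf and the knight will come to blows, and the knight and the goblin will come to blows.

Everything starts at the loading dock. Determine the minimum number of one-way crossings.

impossible

Whatever the first load, the items left behind include a forbidden pair without the porter. No opening move is safe, so no plan exists.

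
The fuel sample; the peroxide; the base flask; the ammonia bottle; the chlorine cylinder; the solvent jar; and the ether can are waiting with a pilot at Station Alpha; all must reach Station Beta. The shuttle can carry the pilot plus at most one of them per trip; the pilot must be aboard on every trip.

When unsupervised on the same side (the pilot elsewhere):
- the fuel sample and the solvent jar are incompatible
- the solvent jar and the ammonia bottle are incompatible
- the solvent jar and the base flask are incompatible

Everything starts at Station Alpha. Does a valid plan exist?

No

Following every safe sequence of crossings from the start, the most of the 7 that can be at Station Beta as the shuttle arrives there on crossings 1, 3, 5, 7, 9 is 1, 2, 3, 4, 5 respectively; the best ever achieved is 5 of 7.
From crossing 11 on, no configuration arises that was not already reachable earlier: only 72 distinct safe configurations (who is on which side, and where the shuttle is) can ever be reached, none of them has everyone across, and every continuation just revisits them. So no valid plan exists.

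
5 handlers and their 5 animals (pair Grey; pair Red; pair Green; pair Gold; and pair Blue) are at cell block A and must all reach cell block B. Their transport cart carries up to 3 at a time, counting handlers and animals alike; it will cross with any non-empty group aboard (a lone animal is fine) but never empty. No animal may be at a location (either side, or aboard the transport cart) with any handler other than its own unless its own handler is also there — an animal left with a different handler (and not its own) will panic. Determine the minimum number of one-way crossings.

Counting alone: each trip to cell block B takes at most 3 across and each return brings at least 1 back, so after t trips out (and t−1 returns) at most 3t − (t−1) of the 10 are across; that first reaches 10 at t = 5, so at least 9 crossings are needed.
The safety rule pushes this higher. Following every safe sequence of crossings, the most of the 10 that can be at cell block B as the transport cart arrives there on crossing 9 is 9 — never all 10.
So no plan with fewer than 11 crossings exists, and this one achieves 11:
1. animal Grey and handler Grey cross → cell block B.
2. handler Grey crosses ← cell block A.
3. animal Gold, animal Green, and animal Red cross → cell block B.
4. animal Grey crosses ← cell block A.
5. handler Gold, handler Green, and handler Red cross → cell block B.
6. animal Red and handler Red cross ← cell block A.
7. handler Blue, handler Grey, and handler Red cross → cell block B.
8. animal Green crosses ← cell block A.
9. animal Grey and animal Red cross → cell block B.
10. animal Grey crosses ← cell block A.
11. animal Blue, animal Green, and animal Grey cross → cell block B.

11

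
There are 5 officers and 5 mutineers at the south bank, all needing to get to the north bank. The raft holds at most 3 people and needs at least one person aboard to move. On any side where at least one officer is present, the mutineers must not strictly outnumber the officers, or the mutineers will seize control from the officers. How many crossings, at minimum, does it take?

Counting alone: each trip to the north bank takes at most 3 across and each return brings at least 1 back, so after t trips out (and t−1 returns) at most 3t − (t−1) of the 10 are across; that first reaches 10 at t = 5, so at least 9 crossings are needed.
The safety rule pushes this higher. Following every safe sequence of crossings, the most of the 10 that can be at the north bank as the raft arrives there on crossing 9 is 9 — never all 10.
So no plan with fewer than 11 crossings exists, and this one achieves 11:
1. 2 mutineers → the north bank.  (the south bank: 5O 3M; the north bank: 0O 2M)
2. 1 mutineer ← the south bank.  (the south bank: 5O 4M; the north bank: 0O 1M)
3. 3 mutineers → the north bank.  (the south bank: 5O 1M; the north bank: 0O 4M)
4. 1 mutineer ← the south bank.  (the south bank: 5O 2M; the north bank: 0O 3M)
5. 3 officers → the north bank.  (the south bank: 2O 2M; the north bank: 3O 3M)
6. 1 officer and 1 mutineer ← the south bank.  (the south bank: 3O 3M; the north bank: 2O 2M)
7. 3 officers → the north bank.  (the south bank: 0O 3M; the north bank: 5O 2M)
8. 1 mutineer ← the south bank.  (the south bank: 0O 4M; the north bank: 5O 1M)
9. 2 mutineers → the north bank.  (the south bank: 0O 2M; the north bank: 5O 3M)
10. 1 mutineer ← the south bank.  (the south bank: 0O 3M; the north bank: 5O 2M)
11. 3 mutineers → the north bank.  (the south bank: 0O 0M; the north bank: 5O 5M)

11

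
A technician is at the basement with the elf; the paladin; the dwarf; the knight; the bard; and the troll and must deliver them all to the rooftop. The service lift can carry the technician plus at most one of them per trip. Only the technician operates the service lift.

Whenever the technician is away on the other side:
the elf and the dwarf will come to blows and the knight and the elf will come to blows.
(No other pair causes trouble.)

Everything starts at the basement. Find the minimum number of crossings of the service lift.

Counting alone: the technician can take at most 1 across per trip to the rooftop, so moving all 6 needs at least 6 loaded trips out, with a return between consecutive ones — at least 11 crossings.
The safety rule pushes this higher. Following every safe sequence of crossings, the most of the 6 that can be at the rooftop as the service lift arrives there on crossing 11 is 5 — never all 6.
So no plan with fewer than 13 crossings exists, and this one achieves 13:
1. Technician goes to the rooftop with the elf.  [the basement: the bard, the dwarf, the knight, the paladin, the troll | the rooftop: the elf]
2. Technician goes back to the basement alone.  [the basement: the bard, the dwarf, the knight, the paladin, the troll | the rooftop: the elf]
3. Technician goes to the rooftop with the paladin.  [the basement: the bard, the dwarf, the knight, the troll | the rooftop: the elf, the paladin]
4. Technician goes back to the basement alone.  [the basement: the bard, the dwarf, the knight, the troll | the rooftop: the elf, the paladin]
5. Technician goes to the rooftop with the dwarf.  [the basement: the bard, the knight, the troll | the rooftop: the dwarf, the elf, the paladin]
6. Technician goes back to the basement with the elf.  [the basement: the bard, the elf, the knight, the troll | the rooftop: the dwarf, the paladin]
7. Technician goes to the rooftop with the knight.  [the basement: the bard, the elf, the troll | the rooftop: the dwarf, the knight, the paladin]
8. Technician goes back to the basement alone.  [the basement: the bard, the elf, the troll | the rooftop: the dwarf, the knight, the paladin]
9. Technician goes to the rooftop with the bard.  [the basement: the elf, the troll | the rooftop: the bard, the dwarf, the knight, the paladin]
10. Technician goes back to the basement alone.  [the basement: the elf, the troll | the rooftop: the bard, the dwarf, the knight, the paladin]
11. Technician goes to the rooftop with the troll.  [the basement: the elf | the rooftop: the bard, the dwarf, the knight, the paladin, the troll]
12. Technician goes back to the basement alone.  [the basement: the elf | the rooftop: the bard, the dwarf, the knight, the paladin, the troll]
13. Technician goes to the rooftop with the elf.  [the basement: — | the rooftop: the bard, the dwarf, the elf, the knight, the paladin, the troll]

13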